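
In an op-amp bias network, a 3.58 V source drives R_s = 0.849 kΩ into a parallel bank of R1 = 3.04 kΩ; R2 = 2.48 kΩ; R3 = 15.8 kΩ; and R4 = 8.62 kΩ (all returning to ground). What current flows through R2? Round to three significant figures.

I ≈ 0.814 mA

Parallel bank: R_p = 1/(1/3.04 + 1/2.48 + 1/15.8 + 1/8.62) = 1.097 kΩ.
V_A by voltage divider: V_A = 3.58 × 1.097/(0.849 + 1.097) = 2.018 V.
I(R2) = V_A / R2 = 2.018/2.48 = 0.8138 mA.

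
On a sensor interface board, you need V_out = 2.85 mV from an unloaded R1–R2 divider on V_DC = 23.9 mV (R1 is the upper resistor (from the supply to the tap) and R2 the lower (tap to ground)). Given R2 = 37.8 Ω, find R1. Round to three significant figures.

R1 ≈ 279 Ω

The divider ratio is R2/(R1+R2) = 2.85/23.9 = 0.1192.
Rearranging, R1 = R2·(1−k)/k = 37.8 × 7.386 = 279.2 Ω.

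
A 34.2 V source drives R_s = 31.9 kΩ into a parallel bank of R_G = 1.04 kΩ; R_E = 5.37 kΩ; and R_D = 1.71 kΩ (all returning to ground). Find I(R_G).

Equivalent of the parallel group: R_p = 0.5772 kΩ.
V_A = 34.2 × 0.5772/32.48 = 0.6078 V.
Branch current I = V_A/R_G = 0.6078/1.04 = 0.5844 mA.

I ≈ 0.584 mA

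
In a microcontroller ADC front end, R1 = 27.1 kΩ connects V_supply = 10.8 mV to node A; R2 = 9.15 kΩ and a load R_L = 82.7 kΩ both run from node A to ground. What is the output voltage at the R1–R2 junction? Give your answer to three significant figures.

First combine the lower leg with the load: R2 ‖ R_L = 8.238 kΩ.
Now apply the divider: V_out = 10.8 × 0.2331 = 2.518 mV.

V_out ≈ 2.52 mV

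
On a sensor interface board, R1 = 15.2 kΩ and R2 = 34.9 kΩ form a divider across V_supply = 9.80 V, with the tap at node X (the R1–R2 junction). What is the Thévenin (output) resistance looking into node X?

Looking into X with the source shorted: R_th = R1·R2/(R1+R2) = 15.20 × 34.9/50.10 = 10.59 kΩ.

R_th ≈ 10.6 kΩ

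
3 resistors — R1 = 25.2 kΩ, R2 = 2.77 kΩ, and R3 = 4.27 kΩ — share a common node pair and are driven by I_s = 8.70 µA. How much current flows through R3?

I ≈ 3.21 µA

Conductances: ΣG = 1/25.2 + 1/2.77 + 1/4.27 = 0.6349 (1/kΩ).
R3 takes the fraction G_k/ΣG = 0.2342/0.6349 = 0.3689, so I = 8.70 × 0.3689 = 3.209 µA.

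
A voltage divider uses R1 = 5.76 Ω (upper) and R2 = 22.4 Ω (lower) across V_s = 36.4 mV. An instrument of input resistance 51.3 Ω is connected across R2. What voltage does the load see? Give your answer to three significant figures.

V_out ≈ 26.6 mV

The load sits in parallel with R2, giving an effective lower resistance R2' = R2·R_L/(R2+R_L) = 15.59 Ω.
Voltage divider with the loaded lower leg: V_out = 36.4 × 15.59/(5.76 + 15.59) = 36.4 × 0.7302 = 26.58 mV.
(Unloaded it would be 29.0 mV; the load pulls it down.)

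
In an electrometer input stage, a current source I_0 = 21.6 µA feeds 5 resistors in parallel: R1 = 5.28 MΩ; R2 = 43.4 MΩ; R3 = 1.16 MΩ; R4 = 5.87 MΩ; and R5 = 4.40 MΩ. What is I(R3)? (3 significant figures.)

I ≈ 12.6 µA

Total conductance ΣG = 1/5.28 + 1/43.4 + 1/1.16 + 1/5.87 + 1/4.40 = 1.472 (units of 1/MΩ).
By the current-divider rule, I = I_0 · G_k/ΣG = 21.6 × 0.5856 = 12.65 µA.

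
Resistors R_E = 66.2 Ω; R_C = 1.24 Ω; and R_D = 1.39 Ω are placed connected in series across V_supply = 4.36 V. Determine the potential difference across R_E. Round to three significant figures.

V ≈ 4.19 V

Total series resistance ΣR = 66.2 + 1.24 + 1.39 = 68.83 Ω.
Voltage divider: V = V_supply · (66.20 / 68.83) = 4.36 × 0.9618 = 4.193 V.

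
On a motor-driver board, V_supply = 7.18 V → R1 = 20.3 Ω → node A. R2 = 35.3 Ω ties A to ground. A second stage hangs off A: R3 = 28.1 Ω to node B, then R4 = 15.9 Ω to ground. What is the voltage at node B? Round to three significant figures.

The second stage (R3 + R4 = 44.00 Ω) loads node A in parallel with R2.
Effective lower resistance at A: R2 ‖ 44.00 = 19.59 Ω.
First divider: V_A = V_supply · 19.59/(20.3 + 19.59) = 3.526 V.
Stage 2 is unloaded, so V_B = V_A · R4/(R3+R4) = 3.526 × 15.9/44.00 = 1.274 V.

V_B ≈ 1.27 V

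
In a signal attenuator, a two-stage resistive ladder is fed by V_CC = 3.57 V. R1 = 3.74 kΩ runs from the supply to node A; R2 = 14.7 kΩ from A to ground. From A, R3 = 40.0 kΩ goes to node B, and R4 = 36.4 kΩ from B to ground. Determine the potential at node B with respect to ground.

V_B ≈ 1.30 V

Node A sees R2 in parallel with the series input of stage 2, R3 + R4 = 76.40 kΩ.
Effective lower resistance at A: R2 ‖ 76.40 = 12.33 kΩ.
First divider: V_A = V_CC · 12.33/(3.74 + 12.33) = 2.739 V.
Then the unloaded second divider: V_B = V_A × R4/(R3+R4) = 2.739 × 0.4764 = 1.305 V.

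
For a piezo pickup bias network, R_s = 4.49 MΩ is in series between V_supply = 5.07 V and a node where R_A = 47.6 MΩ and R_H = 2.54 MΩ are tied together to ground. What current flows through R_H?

I ≈ 0.697 µA

Parallel bank: R_p = 1/(1/47.6 + 1/2.54) = 2.411 MΩ.
V_A by voltage divider: V_A = 5.07 × 2.411/(4.49 + 2.411) = 1.771 V.
Branch current I = V_A/R_H = 1.771/2.54 = 0.6974 µA.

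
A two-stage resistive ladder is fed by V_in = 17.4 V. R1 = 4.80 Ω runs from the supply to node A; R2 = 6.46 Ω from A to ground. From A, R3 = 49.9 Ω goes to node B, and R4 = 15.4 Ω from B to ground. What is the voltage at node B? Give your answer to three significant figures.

Looking into the second stage from A: R3 + R4 = 65.30 Ω appears in parallel with R2.
R2 ‖ (R3+R4) = 5.878 Ω.
First divider: V_A = V_in · 5.878/(4.80 + 5.878) = 9.579 V.
V_B = V_A × 0.2358 = 2.259 V.

V_B ≈ 2.26 V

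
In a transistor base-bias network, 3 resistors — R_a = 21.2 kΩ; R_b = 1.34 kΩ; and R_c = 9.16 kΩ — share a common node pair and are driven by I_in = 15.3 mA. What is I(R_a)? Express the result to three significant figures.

I ≈ 0.800 mA

Total conductance ΣG = 1/21.2 + 1/1.34 + 1/9.16 = 0.9026 (units of 1/kΩ).
By the current-divider rule, I = I_in · G_k/ΣG = 15.3 × 0.05226 = 0.7996 mA.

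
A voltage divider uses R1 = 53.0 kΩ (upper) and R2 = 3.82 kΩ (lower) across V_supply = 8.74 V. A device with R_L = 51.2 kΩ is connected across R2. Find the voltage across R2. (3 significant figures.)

First combine the lower leg with the load: R2 ‖ R_L = 3.555 kΩ.
Then V_out = V_supply · R2'/(R1 + R2') = 8.74 × 3.555/56.55 = 0.5494 V.

V_out ≈ 0.549 V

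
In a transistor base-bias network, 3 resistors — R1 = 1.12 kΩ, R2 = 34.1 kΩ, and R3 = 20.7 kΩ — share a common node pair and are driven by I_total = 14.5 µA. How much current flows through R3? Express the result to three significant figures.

Total conductance ΣG = 1/1.12 + 1/34.1 + 1/20.7 = 0.9705 (units of 1/kΩ).
R3 takes the fraction G_k/ΣG = 0.04831/0.9705 = 0.04978, so I = 14.5 × 0.04978 = 0.7218 µA.

I ≈ 0.722 µA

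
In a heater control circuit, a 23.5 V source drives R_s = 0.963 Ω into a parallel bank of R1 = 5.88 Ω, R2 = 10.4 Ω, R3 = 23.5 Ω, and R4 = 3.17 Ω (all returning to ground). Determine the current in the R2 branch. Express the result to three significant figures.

Equivalent of the parallel group: R_p = 1.602 Ω.
V_A = 23.5 × 1.602/2.565 = 14.68 V.
Branch current I = V_A/R2 = 14.68/10.4 = 1.411 A.

I ≈ 1.41 A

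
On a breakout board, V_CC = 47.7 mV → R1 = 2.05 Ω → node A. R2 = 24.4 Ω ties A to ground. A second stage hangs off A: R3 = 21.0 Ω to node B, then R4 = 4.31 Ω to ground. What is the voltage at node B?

V_B ≈ 6.97 mV

Looking into the second stage from A: R3 + R4 = 25.31 Ω appears in parallel with R2.
R2 ‖ (R3+R4) = 12.42 Ω.
First divider: V_A = V_CC · 12.42/(2.05 + 12.42) = 40.94 mV.
Then the unloaded second divider: V_B = V_A × R4/(R3+R4) = 40.94 × 0.1703 = 6.972 mV.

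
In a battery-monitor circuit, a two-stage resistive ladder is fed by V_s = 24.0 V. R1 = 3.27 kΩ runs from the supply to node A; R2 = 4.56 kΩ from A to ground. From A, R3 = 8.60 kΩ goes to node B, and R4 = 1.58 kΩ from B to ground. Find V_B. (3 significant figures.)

V_B ≈ 1.83 V

Looking into the second stage from A: R3 + R4 = 10.18 kΩ appears in parallel with R2.
R2 ‖ (R3+R4) = 3.149 kΩ.
So V_A = 24.0 × 0.4906 = 11.77 V.
V_B = V_A × 0.1552 = 1.827 V.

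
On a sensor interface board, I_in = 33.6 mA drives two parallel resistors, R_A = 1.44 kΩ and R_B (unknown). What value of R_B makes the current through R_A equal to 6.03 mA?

R_B ≈ 0.315 kΩ

In a two-way split, I_A/I_in = R_B/(R_A + R_B).
6.03/33.6 = R_B/(R_A + R_B) → R_B = R_A · (0.1795)/(1 − 0.1795) = 1.44 × 0.2187 = 0.3150 kΩ.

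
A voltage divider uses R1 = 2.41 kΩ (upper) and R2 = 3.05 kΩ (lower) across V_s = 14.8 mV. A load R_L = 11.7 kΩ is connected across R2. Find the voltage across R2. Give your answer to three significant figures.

First combine the lower leg with the load: R2 ‖ R_L = 2.419 kΩ.
Voltage divider with the loaded lower leg: V_out = 14.8 × 2.419/(2.41 + 2.419) = 14.8 × 0.5010 = 7.414 mV.
(Unloaded it would be 8.27 mV; the load pulls it down.)

V_out ≈ 7.41 mV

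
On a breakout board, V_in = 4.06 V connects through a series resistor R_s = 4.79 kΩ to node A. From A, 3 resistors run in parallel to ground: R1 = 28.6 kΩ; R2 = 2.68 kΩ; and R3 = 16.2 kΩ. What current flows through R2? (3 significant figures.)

Equivalent of the parallel group: R_p = 2.128 kΩ.
Node voltage V_A = V_in · R_p/(R_s + R_p) = 4.06 × 0.3076 = 1.249 V.
I(R2) = V_A / R2 = 1.249/2.68 = 0.4661 mA.

I ≈ 0.466 mA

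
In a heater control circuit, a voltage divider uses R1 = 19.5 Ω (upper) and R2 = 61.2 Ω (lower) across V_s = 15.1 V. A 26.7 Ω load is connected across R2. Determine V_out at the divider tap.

First combine the lower leg with the load: R2 ‖ R_L = 18.59 Ω.
Now apply the divider: V_out = 15.1 × 0.4881 = 7.370 V.

V_out ≈ 7.37 V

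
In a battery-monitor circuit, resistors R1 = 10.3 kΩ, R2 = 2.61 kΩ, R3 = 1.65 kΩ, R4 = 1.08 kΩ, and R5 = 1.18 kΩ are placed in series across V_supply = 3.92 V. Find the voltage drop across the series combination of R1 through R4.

V ≈ 3.64 V

Total series resistance ΣR = 10.3 + 2.61 + 1.65 + 1.08 + 1.18 = 16.82 kΩ.
R_{R1..R4} = 10.3 + 2.61 + 1.65 + 1.08 = 15.64 kΩ.
V = V_supply · R/ΣR = 3.92 × 0.9298 = 3.645 V.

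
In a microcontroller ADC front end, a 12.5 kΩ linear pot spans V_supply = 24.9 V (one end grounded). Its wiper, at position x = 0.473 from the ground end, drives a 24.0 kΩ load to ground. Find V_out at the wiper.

V_out ≈ 10.4 V

Lower segment x·R_p = 5.912 kΩ; upper segment (1−x)·R_p = 6.588 kΩ.
Lower segment in parallel with the load: 5.912 ‖ 24.0 = 4.744 kΩ.
Then V_out = V_supply · 4.744/(6.588 + 4.744) = 10.42 V.
(Unloaded: V_out = x·V_supply = 11.8 V.)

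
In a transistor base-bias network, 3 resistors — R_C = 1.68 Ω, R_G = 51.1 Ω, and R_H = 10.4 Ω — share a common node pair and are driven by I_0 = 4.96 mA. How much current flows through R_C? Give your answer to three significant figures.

I ≈ 4.15 mA

Total conductance ΣG = 1/1.68 + 1/51.1 + 1/10.4 = 0.7110 (units of 1/Ω).
Current divider: I(R_C) = I_0 · G_k/ΣG = 4.96 × (0.5952/0.7110) = 4.96 × 0.8372 = 4.153 mA.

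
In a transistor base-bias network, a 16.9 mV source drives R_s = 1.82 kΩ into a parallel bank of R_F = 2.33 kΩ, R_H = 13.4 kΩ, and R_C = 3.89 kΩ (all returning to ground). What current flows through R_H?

Parallel bank: R_p = 1/(1/2.33 + 1/13.4 + 1/3.89) = 1.314 kΩ.
V_A by voltage divider: V_A = 16.9 × 1.314/(1.82 + 1.314) = 7.087 mV.
Branch current I = V_A/R_H = 7.087/13.4 = 0.5288 µA.

I ≈ 0.529 µA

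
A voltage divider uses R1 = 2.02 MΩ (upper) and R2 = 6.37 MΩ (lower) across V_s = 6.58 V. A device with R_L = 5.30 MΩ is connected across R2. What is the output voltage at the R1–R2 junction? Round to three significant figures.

V_out ≈ 3.87 V

R2 ‖ R_L = (6.37 × 5.30)/(6.37 + 5.30) = 2.893 MΩ.
Then V_out = V_s · R2'/(R1 + R2') = 6.58 × 2.893/4.913 = 3.875 V.
(Unloaded it would be 5.00 V; the load pulls it down.)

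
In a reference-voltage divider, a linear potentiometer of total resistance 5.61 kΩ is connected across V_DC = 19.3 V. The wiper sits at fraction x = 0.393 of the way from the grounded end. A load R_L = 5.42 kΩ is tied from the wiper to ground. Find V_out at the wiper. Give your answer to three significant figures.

V_out ≈ 6.08 V

Split the track: R_lower = x·R_p = 2.205 kΩ, R_upper = (1−x)·R_p = 3.405 kΩ.
R_L loads the lower segment: effective lower R = 1.567 kΩ.
Loaded-divider output: V_out = 19.3 × 0.3152 = 6.083 V.
(Unloaded: V_out = x·V_DC = 7.58 V.)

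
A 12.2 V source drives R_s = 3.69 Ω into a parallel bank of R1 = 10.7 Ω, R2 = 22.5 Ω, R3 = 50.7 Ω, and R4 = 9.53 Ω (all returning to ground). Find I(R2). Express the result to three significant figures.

Parallel bank: R_p = 1/(1/10.7 + 1/22.5 + 1/50.7 + 1/9.53) = 3.809 Ω.
V_A by voltage divider: V_A = 12.2 × 3.809/(3.69 + 3.809) = 6.197 V.
Branch current I = V_A/R2 = 6.197/22.5 = 0.2754 A.

I ≈ 0.275 A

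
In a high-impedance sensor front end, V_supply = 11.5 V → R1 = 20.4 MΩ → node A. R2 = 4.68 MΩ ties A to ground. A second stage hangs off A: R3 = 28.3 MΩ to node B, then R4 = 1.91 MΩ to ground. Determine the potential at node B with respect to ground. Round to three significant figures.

V_B ≈ 0.120 V

The second stage (R3 + R4 = 30.21 MΩ) loads node A in parallel with R2.
Effective lower resistance at A: R2 ‖ 30.21 = 4.052 MΩ.
V_A = 11.5 × 4.052/(20.4 + 4.052) = 1.906 V.
Then the unloaded second divider: V_B = V_A × R4/(R3+R4) = 1.906 × 0.06322 = 0.1205 V.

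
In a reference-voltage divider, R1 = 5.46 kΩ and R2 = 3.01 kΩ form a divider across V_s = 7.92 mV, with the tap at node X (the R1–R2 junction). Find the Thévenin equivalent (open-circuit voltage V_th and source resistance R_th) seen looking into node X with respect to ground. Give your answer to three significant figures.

With X open, the divider is unloaded: V_th = 7.92 × 3.01/8.470 = 2.815 mV.
Zeroing V_s shorts the top of R1 to ground, so R_th = R1 ‖ R2 = 1.940 kΩ.

V_th ≈ 2.81 mV, R_th ≈ 1.94 kΩ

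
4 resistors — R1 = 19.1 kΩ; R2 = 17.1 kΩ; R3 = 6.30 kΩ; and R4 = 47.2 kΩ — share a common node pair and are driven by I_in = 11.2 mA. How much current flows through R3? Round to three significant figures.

ΣG = 1/19.1 + 1/17.1 + 1/6.30 + 1/47.2 = 0.2908.
R3 takes the fraction G_k/ΣG = 0.1587/0.2908 = 0.5459, so I = 11.2 × 0.5459 = 6.114 mA.

I ≈ 6.11 mA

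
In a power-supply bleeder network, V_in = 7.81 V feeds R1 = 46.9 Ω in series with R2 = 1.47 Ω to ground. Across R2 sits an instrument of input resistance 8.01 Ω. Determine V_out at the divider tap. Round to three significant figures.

V_out ≈ 0.201 V

First combine the lower leg with the load: R2 ‖ R_L = 1.242 Ω.
Voltage divider with the loaded lower leg: V_out = 7.81 × 1.242/(46.9 + 1.242) = 7.81 × 0.02580 = 0.2015 V.
(Unloaded it would be 0.237 V; the load pulls it down.)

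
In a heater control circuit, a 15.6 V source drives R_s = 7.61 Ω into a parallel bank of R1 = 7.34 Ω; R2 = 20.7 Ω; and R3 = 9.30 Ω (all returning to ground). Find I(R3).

I ≈ 0.521 A

Equivalent of the parallel group: R_p = 3.424 Ω.
V_A = 15.6 × 3.424/11.03 = 4.841 V.
I(R3) = V_A / R3 = 4.841/9.30 = 0.5205 A.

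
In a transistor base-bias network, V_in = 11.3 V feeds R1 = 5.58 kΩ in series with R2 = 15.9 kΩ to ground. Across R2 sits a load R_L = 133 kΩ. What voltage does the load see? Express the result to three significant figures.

V_out ≈ 8.11 V

First combine the lower leg with the load: R2 ‖ R_L = 14.20 kΩ.
Voltage divider with the loaded lower leg: V_out = 11.3 × 14.20/(5.58 + 14.20) = 11.3 × 0.7179 = 8.113 V.
(Unloaded it would be 8.36 V; the load pulls it down.)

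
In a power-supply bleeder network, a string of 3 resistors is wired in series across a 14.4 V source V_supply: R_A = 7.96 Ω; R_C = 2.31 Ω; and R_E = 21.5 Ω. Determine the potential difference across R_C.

Series total: ΣR = 7.96 + 2.31 + 21.5 = 31.77 Ω.
V = V_supply · R/ΣR = 14.4 × 0.07271 = 1.047 V.

V ≈ 1.05 V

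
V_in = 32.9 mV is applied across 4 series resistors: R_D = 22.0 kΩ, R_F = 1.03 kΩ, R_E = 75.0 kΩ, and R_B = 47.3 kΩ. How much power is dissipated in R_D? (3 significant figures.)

The common current is I = 32.9/145.3 = 0.2264 µA.
P = I²R = 0.05125 × 22.0 = 1.127 nW.

P ≈ 1.13 nW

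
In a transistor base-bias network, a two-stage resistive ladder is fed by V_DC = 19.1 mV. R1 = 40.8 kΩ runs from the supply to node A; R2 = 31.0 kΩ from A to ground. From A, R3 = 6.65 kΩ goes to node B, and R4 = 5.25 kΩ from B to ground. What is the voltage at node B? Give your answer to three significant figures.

Node A sees R2 in parallel with the series input of stage 2, R3 + R4 = 11.90 kΩ.
R2 ‖ (R3+R4) = 8.599 kΩ.
First divider: V_A = V_DC · 8.599/(40.8 + 8.599) = 3.325 mV.
Then the unloaded second divider: V_B = V_A × R4/(R3+R4) = 3.325 × 0.4412 = 1.467 mV.

V_B ≈ 1.47 mV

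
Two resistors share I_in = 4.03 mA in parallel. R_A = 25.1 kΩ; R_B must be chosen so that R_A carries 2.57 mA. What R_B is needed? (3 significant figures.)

R_B ≈ 44.2 kΩ

The fraction through R_A equals R_B/(R_A+R_B).
2.57/4.03 = R_B/(R_A + R_B) → R_B = R_A · (0.6377)/(1 − 0.6377) = 25.1 × 1.760 = 44.18 kΩ.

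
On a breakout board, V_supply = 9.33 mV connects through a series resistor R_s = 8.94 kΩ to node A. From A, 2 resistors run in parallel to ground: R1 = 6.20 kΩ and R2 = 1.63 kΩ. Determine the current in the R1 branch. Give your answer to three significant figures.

Parallel bank: R_p = 1/(1/6.20 + 1/1.63) = 1.291 kΩ.
V_A by voltage divider: V_A = 9.33 × 1.291/(8.94 + 1.291) = 1.177 mV.
I(R1) = V_A / R1 = 1.177/6.20 = 0.1898 µA.

I ≈ 0.190 µA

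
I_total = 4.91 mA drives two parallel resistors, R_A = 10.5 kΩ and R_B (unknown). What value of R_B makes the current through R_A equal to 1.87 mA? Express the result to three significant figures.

The fraction through R_A equals R_B/(R_A+R_B).
1.87/4.91 = R_B/(R_A + R_B) → R_B = R_A · (0.3809)/(1 − 0.3809) = 10.5 × 0.6151 = 6.459 kΩ.

R_B ≈ 6.46 kΩ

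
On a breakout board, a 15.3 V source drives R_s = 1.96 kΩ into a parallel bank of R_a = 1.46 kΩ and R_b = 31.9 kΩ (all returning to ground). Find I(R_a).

Parallel bank: R_p = 1/(1/1.46 + 1/31.9) = 1.396 kΩ.
V_A by voltage divider: V_A = 15.3 × 1.396/(1.96 + 1.396) = 6.365 V.
Branch current I = V_A/R_a = 6.365/1.46 = 4.359 mA.
(Check via current divider: I_total = 4.559 mA; share G_k/ΣG = 0.9562 → same result.)

I ≈ 4.36 mA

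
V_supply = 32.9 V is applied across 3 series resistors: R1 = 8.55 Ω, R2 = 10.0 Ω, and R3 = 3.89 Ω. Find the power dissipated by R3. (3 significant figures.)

The common current is I = 32.9/22.44 = 1.466 A.
P = I²R = 2.150 × 3.89 = 8.362 W.

P ≈ 8.36 W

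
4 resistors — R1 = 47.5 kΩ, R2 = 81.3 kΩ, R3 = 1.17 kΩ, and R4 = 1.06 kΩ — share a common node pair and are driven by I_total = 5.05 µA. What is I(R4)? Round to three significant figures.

Total conductance ΣG = 1/47.5 + 1/81.3 + 1/1.17 + 1/1.06 = 1.831 (units of 1/kΩ).
By the current-divider rule, I = I_total · G_k/ΣG = 5.05 × 0.5151 = 2.601 µA.

I ≈ 2.60 µA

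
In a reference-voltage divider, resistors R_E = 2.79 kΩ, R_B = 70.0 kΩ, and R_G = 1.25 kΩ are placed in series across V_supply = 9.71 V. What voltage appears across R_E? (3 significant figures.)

V ≈ 0.366 V

Series total: ΣR = 2.79 + 70.0 + 1.25 = 74.04 kΩ.
V = V_supply · R/ΣR = 9.71 × 0.03768 = 0.3659 V.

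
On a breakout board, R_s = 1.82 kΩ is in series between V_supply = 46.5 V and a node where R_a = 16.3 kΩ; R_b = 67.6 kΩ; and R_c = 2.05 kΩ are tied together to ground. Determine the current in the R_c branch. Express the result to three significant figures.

Parallel bank: R_p = 1/(1/16.3 + 1/67.6 + 1/2.05) = 1.773 kΩ.
V_A by voltage divider: V_A = 46.5 × 1.773/(1.82 + 1.773) = 22.95 V.
I(R_c) = V_A / R_c = 22.95/2.05 = 11.19 mA.

I ≈ 11.2 mA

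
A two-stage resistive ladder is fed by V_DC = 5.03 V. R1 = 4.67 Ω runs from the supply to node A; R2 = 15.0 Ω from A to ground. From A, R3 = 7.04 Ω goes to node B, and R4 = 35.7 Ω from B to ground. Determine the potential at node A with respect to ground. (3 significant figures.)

V_A ≈ 3.54 V

Looking into the second stage from A: R3 + R4 = 42.74 Ω appears in parallel with R2.
Effective lower resistance at A: R2 ‖ 42.74 = 11.10 Ω.
So V_A = 5.03 × 0.7039 = 3.541 V.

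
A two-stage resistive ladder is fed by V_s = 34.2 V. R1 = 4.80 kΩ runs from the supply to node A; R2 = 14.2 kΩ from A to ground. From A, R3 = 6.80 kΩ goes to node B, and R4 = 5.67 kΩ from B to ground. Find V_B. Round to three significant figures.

V_B ≈ 9.03 V

Looking into the second stage from A: R3 + R4 = 12.47 kΩ appears in parallel with R2.
R2 ‖ (R3+R4) = 6.639 kΩ.
First divider: V_A = V_s · 6.639/(4.80 + 6.639) = 19.85 V.
Stage 2 is unloaded, so V_B = V_A · R4/(R3+R4) = 19.85 × 5.67/12.47 = 9.025 V.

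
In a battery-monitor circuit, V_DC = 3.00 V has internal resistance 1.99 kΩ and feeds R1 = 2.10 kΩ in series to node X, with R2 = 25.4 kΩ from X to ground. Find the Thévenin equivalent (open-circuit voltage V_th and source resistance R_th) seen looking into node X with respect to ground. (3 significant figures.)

R1' = 1.99 + 2.10 = 4.090 kΩ (source resistance + R1).
With X open, the divider is unloaded: V_th = 3.00 × 25.4/29.49 = 2.584 V.
Looking into X with the source shorted: R_th = R1'·R2/(R1'+R2) = 4.090 × 25.4/29.49 = 3.523 kΩ.

V_th ≈ 2.58 V, R_th ≈ 3.52 kΩ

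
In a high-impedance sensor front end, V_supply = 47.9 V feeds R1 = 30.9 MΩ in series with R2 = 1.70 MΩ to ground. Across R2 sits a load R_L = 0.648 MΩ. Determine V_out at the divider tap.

R2 ‖ R_L = (1.70 × 0.648)/(1.70 + 0.648) = 0.4692 MΩ.
Then V_out = V_supply · R2'/(R1 + R2') = 47.9 × 0.4692/31.37 = 0.7164 V.
(Unloaded it would be 2.50 V; the load pulls it down.)

V_out ≈ 0.716 V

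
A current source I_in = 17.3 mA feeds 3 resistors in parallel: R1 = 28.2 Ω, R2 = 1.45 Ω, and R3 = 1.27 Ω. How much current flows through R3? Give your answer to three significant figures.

Conductances: ΣG = 1/28.2 + 1/1.45 + 1/1.27 = 1.513 (1/Ω).
R3 takes the fraction G_k/ΣG = 0.7874/1.513 = 0.5206, so I = 17.3 × 0.5206 = 9.006 mA.

I ≈ 9.01 mA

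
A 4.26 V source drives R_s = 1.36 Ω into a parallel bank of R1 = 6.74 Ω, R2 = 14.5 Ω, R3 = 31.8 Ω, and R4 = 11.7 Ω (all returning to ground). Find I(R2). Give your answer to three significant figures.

I ≈ 0.202 A

Equivalent of the parallel group: R_p = 2.992 Ω.
Node voltage V_A = V_CC · R_p/(R_s + R_p) = 4.26 × 0.6875 = 2.929 V.
Branch current I = V_A/R2 = 2.929/14.5 = 0.2020 A.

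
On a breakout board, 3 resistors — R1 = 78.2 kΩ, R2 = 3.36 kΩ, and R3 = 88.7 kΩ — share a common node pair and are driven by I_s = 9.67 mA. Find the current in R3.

I ≈ 0.339 mA

Conductances: ΣG = 1/78.2 + 1/3.36 + 1/88.7 = 0.3217 (1/kΩ).
Current divider: I(R3) = I_s · G_k/ΣG = 9.67 × (0.01127/0.3217) = 9.67 × 0.03505 = 0.3389 mA.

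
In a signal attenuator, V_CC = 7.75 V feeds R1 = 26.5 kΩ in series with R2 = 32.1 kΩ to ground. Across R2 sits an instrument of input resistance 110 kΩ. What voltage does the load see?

R2 ‖ R_L = (32.1 × 110)/(32.1 + 110) = 24.85 kΩ.
Then V_out = V_CC · R2'/(R1 + R2') = 7.75 × 24.85/51.35 = 3.750 V.
(Unloaded it would be 4.25 V; the load pulls it down.)

V_out ≈ 3.75 V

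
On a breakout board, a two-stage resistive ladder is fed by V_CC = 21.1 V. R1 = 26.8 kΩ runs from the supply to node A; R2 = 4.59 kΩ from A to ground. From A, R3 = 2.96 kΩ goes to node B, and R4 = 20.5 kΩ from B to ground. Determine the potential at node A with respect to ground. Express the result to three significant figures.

Node A sees R2 in parallel with the series input of stage 2, R3 + R4 = 23.46 kΩ.
R2 ‖ (R3+R4) = 3.839 kΩ.
First divider: V_A = V_CC · 3.839/(26.8 + 3.839) = 2.644 V.

V_A ≈ 2.64 V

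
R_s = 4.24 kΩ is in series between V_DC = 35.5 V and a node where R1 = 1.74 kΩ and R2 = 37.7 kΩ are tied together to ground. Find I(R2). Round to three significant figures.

I ≈ 0.265 mA

Combine the parallel branches: R_p = (1/1.74 + 1/37.7)⁻¹ = 1.663 kΩ.
V_A by voltage divider: V_A = 35.5 × 1.663/(4.24 + 1.663) = 10.00 V.
I(R2) = V_A / R2 = 10.00/37.7 = 0.2653 mA.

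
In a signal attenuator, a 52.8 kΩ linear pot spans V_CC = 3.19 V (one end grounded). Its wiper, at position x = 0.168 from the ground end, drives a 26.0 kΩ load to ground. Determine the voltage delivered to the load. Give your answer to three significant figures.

The pot divides into 43.93 kΩ above the wiper and 8.870 kΩ below.
R_L loads the lower segment: effective lower R = 6.614 kΩ.
V_out = 3.19 × 6.614/(43.93 + 6.614) = 0.4174 V.
(Unloaded: V_out = x·V_CC = 0.536 V.)

V_out ≈ 0.417 V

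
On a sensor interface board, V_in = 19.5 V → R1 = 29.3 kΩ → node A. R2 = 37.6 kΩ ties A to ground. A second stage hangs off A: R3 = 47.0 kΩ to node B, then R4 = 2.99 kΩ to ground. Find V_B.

Node A sees R2 in parallel with the series input of stage 2, R3 + R4 = 49.99 kΩ.
R2 ‖ (R3+R4) = 21.46 kΩ.
First divider: V_A = V_in · 21.46/(29.3 + 21.46) = 8.244 V.
Then the unloaded second divider: V_B = V_A × R4/(R3+R4) = 8.244 × 0.05981 = 0.4931 V.

V_B ≈ 0.493 V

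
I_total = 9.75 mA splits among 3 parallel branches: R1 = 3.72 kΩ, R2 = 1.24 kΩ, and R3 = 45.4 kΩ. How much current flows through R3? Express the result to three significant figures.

I ≈ 0.196 mA

ΣG = 1/3.72 + 1/1.24 + 1/45.4 = 1.097.
R3 takes the fraction G_k/ΣG = 0.02203/1.097 = 0.02007, so I = 9.75 × 0.02007 = 0.1957 mA.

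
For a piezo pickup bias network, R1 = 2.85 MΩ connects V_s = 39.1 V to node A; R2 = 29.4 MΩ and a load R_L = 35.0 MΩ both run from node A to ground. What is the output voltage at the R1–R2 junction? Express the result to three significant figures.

The load sits in parallel with R2, giving an effective lower resistance R2' = R2·R_L/(R2+R_L) = 15.98 MΩ.
Now apply the divider: V_out = 39.1 × 0.8486 = 33.18 V.
(Unloaded it would be 35.6 V; the load pulls it down.)

V_out ≈ 33.2 V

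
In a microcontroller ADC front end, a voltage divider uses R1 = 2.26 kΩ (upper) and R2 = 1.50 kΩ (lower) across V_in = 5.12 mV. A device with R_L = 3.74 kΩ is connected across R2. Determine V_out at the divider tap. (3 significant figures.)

V_out ≈ 1.65 mV

The load sits in parallel with R2, giving an effective lower resistance R2' = R2·R_L/(R2+R_L) = 1.071 kΩ.
Now apply the divider: V_out = 5.12 × 0.3214 = 1.646 mV.
(Unloaded it would be 2.04 mV; the load pulls it down.)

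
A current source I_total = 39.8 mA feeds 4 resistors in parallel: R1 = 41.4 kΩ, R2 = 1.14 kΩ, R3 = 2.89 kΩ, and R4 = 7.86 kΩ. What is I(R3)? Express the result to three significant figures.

ΣG = 1/41.4 + 1/1.14 + 1/2.89 + 1/7.86 = 1.375.
By the current-divider rule, I = I_total · G_k/ΣG = 39.8 × 0.2517 = 10.02 mA.

I ≈ 10.0 mA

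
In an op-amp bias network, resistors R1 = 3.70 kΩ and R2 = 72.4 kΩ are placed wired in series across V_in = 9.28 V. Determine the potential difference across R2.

Series total: ΣR = 3.70 + 72.4 = 76.10 kΩ.
V = V_in · R/ΣR = 9.28 × 0.9514 = 8.829 V.

V ≈ 8.83 V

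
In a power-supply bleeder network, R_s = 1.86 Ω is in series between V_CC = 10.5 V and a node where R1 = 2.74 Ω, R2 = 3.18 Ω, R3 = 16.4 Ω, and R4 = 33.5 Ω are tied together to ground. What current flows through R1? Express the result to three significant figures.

Parallel bank: R_p = 1/(1/2.74 + 1/3.18 + 1/16.4 + 1/33.5) = 1.298 Ω.
V_A = 10.5 × 1.298/3.158 = 4.316 V.
Branch current I = V_A/R1 = 4.316/2.74 = 1.575 A.

I ≈ 1.58 A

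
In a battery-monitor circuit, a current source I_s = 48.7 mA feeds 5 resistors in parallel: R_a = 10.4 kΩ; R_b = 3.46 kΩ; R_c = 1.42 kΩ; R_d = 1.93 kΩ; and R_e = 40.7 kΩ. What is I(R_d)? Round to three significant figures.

Conductances: ΣG = 1/10.4 + 1/3.46 + 1/1.42 + 1/1.93 + 1/40.7 = 1.632 (1/kΩ).
Current divider: I(R_d) = I_s · G_k/ΣG = 48.7 × (0.5181/1.632) = 48.7 × 0.3175 = 15.46 mA.

I ≈ 15.5 mA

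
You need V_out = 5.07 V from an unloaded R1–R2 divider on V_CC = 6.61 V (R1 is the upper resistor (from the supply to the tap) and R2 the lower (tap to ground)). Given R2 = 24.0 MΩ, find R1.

R1 ≈ 7.29 MΩ

Required fraction k = V_out/V_CC = 0.7670.
R1 = R2·(1/k − 1) = 24.0 × 0.3037 = 7.290 MΩ.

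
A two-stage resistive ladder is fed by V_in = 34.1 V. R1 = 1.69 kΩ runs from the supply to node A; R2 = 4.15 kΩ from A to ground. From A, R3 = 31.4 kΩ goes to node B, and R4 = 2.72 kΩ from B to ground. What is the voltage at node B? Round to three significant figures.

Looking into the second stage from A: R3 + R4 = 34.12 kΩ appears in parallel with R2.
Effective lower resistance at A: R2 ‖ 34.12 = 3.700 kΩ.
V_A = 34.1 × 3.700/(1.69 + 3.700) = 23.41 V.
V_B = V_A × 0.07972 = 1.866 V.

V_B ≈ 1.87 V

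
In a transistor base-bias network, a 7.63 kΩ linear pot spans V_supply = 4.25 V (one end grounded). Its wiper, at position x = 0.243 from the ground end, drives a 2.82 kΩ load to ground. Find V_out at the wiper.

V_out ≈ 0.690 V

Split the track: R_lower = x·R_p = 1.854 kΩ, R_upper = (1−x)·R_p = 5.776 kΩ.
R_L loads the lower segment: effective lower R = 1.119 kΩ.
V_out = 4.25 × 1.119/(5.776 + 1.119) = 0.6896 V.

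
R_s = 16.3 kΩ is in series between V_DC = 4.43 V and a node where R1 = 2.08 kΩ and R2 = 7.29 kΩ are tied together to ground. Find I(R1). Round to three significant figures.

Parallel bank: R_p = 1/(1/2.08 + 1/7.29) = 1.618 kΩ.
V_A by voltage divider: V_A = 4.43 × 1.618/(16.3 + 1.618) = 0.4001 V.
Branch current I = V_A/R1 = 0.4001/2.08 = 0.1924 mA.

I ≈ 0.192 mA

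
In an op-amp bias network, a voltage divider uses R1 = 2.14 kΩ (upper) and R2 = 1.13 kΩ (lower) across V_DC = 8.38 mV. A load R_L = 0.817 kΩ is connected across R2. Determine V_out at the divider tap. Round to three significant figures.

The load sits in parallel with R2, giving an effective lower resistance R2' = R2·R_L/(R2+R_L) = 0.4742 kΩ.
Then V_out = V_DC · R2'/(R1 + R2') = 8.38 × 0.4742/2.614 = 1.520 mV.

V_out ≈ 1.52 mV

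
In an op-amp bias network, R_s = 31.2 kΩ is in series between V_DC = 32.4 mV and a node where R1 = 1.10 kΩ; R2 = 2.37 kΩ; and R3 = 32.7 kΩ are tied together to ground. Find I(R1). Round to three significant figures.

Parallel bank: R_p = 1/(1/1.10 + 1/2.37 + 1/32.7) = 0.7344 kΩ.
V_A by voltage divider: V_A = 32.4 × 0.7344/(31.2 + 0.7344) = 0.7451 mV.
Branch current I = V_A/R1 = 0.7451/1.10 = 0.6774 µA.
(Equivalently: I_total = 1.015 µA, then current-divider fraction G_k/ΣG = 0.6677.)

I ≈ 0.677 µA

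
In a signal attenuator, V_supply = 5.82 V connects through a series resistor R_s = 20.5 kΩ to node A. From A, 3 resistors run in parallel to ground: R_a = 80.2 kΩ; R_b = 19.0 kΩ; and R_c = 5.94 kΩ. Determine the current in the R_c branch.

Equivalent of the parallel group: R_p = 4.284 kΩ.
V_A by voltage divider: V_A = 5.82 × 4.284/(20.5 + 4.284) = 1.006 V.
I(R_c) = V_A / R_c = 1.006/5.94 = 0.1693 mA.

I ≈ 0.169 mA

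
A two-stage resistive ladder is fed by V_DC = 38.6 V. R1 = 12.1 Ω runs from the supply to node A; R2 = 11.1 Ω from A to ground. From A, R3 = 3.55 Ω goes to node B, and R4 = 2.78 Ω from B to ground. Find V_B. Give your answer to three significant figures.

Node A sees R2 in parallel with the series input of stage 2, R3 + R4 = 6.330 Ω.
Effective lower resistance at A: R2 ‖ 6.330 = 4.031 Ω.
So V_A = 38.6 × 0.2499 = 9.646 V.
Then the unloaded second divider: V_B = V_A × R4/(R3+R4) = 9.646 × 0.4392 = 4.236 V.

V_B ≈ 4.24 V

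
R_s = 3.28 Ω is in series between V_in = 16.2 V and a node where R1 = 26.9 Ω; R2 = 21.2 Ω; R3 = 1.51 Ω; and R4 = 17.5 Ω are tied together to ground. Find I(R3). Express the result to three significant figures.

Parallel bank: R_p = 1/(1/26.9 + 1/21.2 + 1/1.51 + 1/17.5) = 1.244 Ω.
Node voltage V_A = V_in · R_p/(R_s + R_p) = 16.2 × 0.2750 = 4.455 V.
I(R3) = V_A / R3 = 4.455/1.51 = 2.950 A.
(Check via current divider: I_total = 3.581 A; share G_k/ΣG = 0.8240 → same result.)

I ≈ 2.95 A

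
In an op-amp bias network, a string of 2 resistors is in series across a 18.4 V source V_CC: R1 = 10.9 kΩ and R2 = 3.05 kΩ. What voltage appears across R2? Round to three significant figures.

Series total: ΣR = 10.9 + 3.05 = 13.95 kΩ.
V = V_CC · R/ΣR = 18.4 × 0.2186 = 4.023 V.

V ≈ 4.02 V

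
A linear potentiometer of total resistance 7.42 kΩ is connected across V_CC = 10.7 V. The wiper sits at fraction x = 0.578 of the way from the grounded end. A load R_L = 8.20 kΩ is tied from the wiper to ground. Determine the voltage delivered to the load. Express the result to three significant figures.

Split the track: R_lower = x·R_p = 4.289 kΩ, R_upper = (1−x)·R_p = 3.131 kΩ.
(x·R_p) ‖ R_L = 2.816 kΩ.
Then V_out = V_CC · 2.816/(3.131 + 2.816) = 5.066 V.

V_out ≈ 5.07 V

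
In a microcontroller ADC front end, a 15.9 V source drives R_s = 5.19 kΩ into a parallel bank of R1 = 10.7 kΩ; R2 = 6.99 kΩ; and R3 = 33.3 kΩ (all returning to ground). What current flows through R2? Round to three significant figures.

I ≈ 0.954 mA

Parallel bank: R_p = 1/(1/10.7 + 1/6.99 + 1/33.3) = 3.752 kΩ.
V_A by voltage divider: V_A = 15.9 × 3.752/(5.19 + 3.752) = 6.671 V.
I(R2) = V_A / R2 = 6.671/6.99 = 0.9544 mA.
(Check via current divider: I_total = 1.778 mA; share G_k/ΣG = 0.5367 → same result.)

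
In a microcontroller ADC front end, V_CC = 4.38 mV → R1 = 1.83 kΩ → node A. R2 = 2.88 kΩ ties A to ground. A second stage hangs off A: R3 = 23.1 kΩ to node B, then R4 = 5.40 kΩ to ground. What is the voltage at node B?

Node A sees R2 in parallel with the series input of stage 2, R3 + R4 = 28.50 kΩ.
Effective lower resistance at A: R2 ‖ 28.50 = 2.616 kΩ.
V_A = 4.38 × 2.616/(1.83 + 2.616) = 2.577 mV.
Stage 2 is unloaded, so V_B = V_A · R4/(R3+R4) = 2.577 × 5.40/28.50 = 0.4883 mV.

V_B ≈ 0.488 mV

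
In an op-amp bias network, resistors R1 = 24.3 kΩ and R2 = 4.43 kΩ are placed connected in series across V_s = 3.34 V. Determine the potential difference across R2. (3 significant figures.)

V ≈ 0.515 V

Series total: ΣR = 24.3 + 4.43 = 28.73 kΩ.
V = V_s · R/ΣR = 3.34 × 0.1542 = 0.5150 V.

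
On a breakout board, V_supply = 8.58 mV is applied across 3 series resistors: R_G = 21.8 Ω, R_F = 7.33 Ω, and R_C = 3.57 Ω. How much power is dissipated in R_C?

P ≈ 0.246 µW

The common current is I = 8.58/32.70 = 0.2624 mA.
P = I²R = 0.06885 × 3.57 = 0.2458 µW.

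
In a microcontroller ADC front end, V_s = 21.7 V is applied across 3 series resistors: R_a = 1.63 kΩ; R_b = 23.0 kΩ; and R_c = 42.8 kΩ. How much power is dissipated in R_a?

Series current I = V_s/ΣR = 21.7/67.43 = 0.3218 mA.
P(R_a) = I²·R_a = (0.3218)² × 1.63 = 0.1688 mW.

P ≈ 0.169 mW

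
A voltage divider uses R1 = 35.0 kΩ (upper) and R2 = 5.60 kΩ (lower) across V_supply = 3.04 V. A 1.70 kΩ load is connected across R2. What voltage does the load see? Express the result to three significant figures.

R2 ‖ R_L = (5.60 × 1.70)/(5.60 + 1.70) = 1.304 kΩ.
Then V_out = V_supply · R2'/(R1 + R2') = 3.04 × 1.304/36.30 = 0.1092 V.

V_out ≈ 0.109 V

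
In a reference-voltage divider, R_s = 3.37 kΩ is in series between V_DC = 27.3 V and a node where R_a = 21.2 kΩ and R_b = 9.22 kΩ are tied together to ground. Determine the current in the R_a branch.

I ≈ 0.845 mA

Equivalent of the parallel group: R_p = 6.426 kΩ.
V_A = 27.3 × 6.426/9.796 = 17.91 V.
I(R_a) = V_A / R_a = 17.91/21.2 = 0.8447 mA.
(Check via current divider: I_total = 2.787 mA; share G_k/ΣG = 0.3031 → same result.)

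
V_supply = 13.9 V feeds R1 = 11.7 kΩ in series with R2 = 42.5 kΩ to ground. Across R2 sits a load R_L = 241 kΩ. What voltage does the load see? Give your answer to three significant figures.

The load sits in parallel with R2, giving an effective lower resistance R2' = R2·R_L/(R2+R_L) = 36.13 kΩ.
Then V_out = V_supply · R2'/(R1 + R2') = 13.9 × 36.13/47.83 = 10.50 V.

V_out ≈ 10.5 V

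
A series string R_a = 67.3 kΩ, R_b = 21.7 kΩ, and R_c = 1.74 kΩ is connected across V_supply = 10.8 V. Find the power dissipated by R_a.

The common current is I = 10.8/90.74 = 0.1190 mA.
P = I²R = 0.01417 × 67.3 = 0.9534 mW.

P ≈ 0.953 mW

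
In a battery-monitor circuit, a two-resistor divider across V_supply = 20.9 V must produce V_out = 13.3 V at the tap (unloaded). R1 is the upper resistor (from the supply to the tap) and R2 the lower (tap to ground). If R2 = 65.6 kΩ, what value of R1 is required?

R1 ≈ 37.5 kΩ

Required fraction k = V_out/V_supply = 0.6364.
So R1 = R2 · (V_supply/V_out − 1) = 65.6 × (20.9/13.3 − 1) = 65.6 × 0.5714 = 37.49 kΩ.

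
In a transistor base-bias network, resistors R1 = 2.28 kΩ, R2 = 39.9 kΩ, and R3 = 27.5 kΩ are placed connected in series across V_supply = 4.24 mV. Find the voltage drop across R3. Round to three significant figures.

Total series resistance ΣR = 2.28 + 39.9 + 27.5 = 69.68 kΩ.
V = V_supply · R/ΣR = 4.24 × 0.3947 = 1.673 mV.

V ≈ 1.67 mV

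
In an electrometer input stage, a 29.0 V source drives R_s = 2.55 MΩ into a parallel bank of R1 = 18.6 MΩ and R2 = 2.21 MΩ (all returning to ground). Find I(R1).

I ≈ 0.681 µA

Equivalent of the parallel group: R_p = 1.975 MΩ.
V_A by voltage divider: V_A = 29.0 × 1.975/(2.55 + 1.975) = 12.66 V.
I(R1) = V_A / R1 = 12.66/18.6 = 0.6806 µA.
(Check via current divider: I_total = 6.408 µA; share G_k/ΣG = 0.1062 → same result.)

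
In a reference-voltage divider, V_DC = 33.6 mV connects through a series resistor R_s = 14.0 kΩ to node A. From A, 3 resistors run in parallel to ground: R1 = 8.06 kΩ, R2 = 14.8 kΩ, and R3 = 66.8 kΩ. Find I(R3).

Combine the parallel branches: R_p = (1/8.06 + 1/14.8 + 1/66.8)⁻¹ = 4.840 kΩ.
V_A = 33.6 × 4.840/18.84 = 8.632 mV.
I(R3) = V_A / R3 = 8.632/66.8 = 0.1292 µA.

I ≈ 0.129 µA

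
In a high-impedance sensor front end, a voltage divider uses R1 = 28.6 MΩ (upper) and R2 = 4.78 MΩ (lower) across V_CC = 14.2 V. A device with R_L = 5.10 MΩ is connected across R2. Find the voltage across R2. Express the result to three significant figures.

The load sits in parallel with R2, giving an effective lower resistance R2' = R2·R_L/(R2+R_L) = 2.467 MΩ.
Now apply the divider: V_out = 14.2 × 0.07942 = 1.128 V.

V_out ≈ 1.13 V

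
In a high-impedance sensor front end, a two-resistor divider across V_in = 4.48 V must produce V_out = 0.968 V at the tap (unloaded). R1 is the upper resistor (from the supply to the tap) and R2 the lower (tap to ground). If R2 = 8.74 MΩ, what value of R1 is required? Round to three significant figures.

Required fraction k = V_out/V_in = 0.2161.
R1 = R2·(1/k − 1) = 8.74 × 3.628 = 31.71 MΩ.

R1 ≈ 31.7 MΩ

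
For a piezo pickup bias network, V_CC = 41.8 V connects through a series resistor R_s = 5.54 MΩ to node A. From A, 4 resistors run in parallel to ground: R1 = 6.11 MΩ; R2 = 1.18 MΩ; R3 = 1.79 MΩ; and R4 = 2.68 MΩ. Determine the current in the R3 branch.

Parallel bank: R_p = 1/(1/6.11 + 1/1.18 + 1/1.79 + 1/2.68) = 0.5147 MΩ.
V_A by voltage divider: V_A = 41.8 × 0.5147/(5.54 + 0.5147) = 3.553 V.
Branch current I = V_A/R3 = 3.553/1.79 = 1.985 µA.

I ≈ 1.99 µA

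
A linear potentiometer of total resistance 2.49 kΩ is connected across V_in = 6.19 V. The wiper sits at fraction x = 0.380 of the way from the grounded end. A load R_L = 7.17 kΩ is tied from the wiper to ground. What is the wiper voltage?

The pot divides into 1.544 kΩ above the wiper and 0.9462 kΩ below.
(x·R_p) ‖ R_L = 0.8359 kΩ.
V_out = 6.19 × 0.8359/(1.544 + 0.8359) = 2.174 V.

V_out ≈ 2.17 V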